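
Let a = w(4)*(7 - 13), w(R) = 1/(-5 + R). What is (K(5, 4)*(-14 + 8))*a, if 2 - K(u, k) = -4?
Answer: -216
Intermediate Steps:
K(u, k) = 6 (K(u, k) = 2 - 1*(-4) = 2 + 4 = 6)
a = 6 (a = (7 - 13)/(-5 + 4) = -6/(-1) = -1*(-6) = 6)
(K(5, 4)*(-14 + 8))*a = (6*(-14 + 8))*6 = (6*(-6))*6 = -36*6 = -216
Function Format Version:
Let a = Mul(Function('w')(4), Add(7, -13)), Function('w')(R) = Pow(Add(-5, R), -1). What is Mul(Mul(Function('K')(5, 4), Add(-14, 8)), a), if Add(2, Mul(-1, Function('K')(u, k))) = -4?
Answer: -216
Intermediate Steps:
Function('K')(u, k) = 6 (Function('K')(u, k) = Add(2, Mul(-1, -4)) = Add(2, 4) = 6)
a = 6 (a = Mul(Pow(Add(-5, 4), -1), Add(7, -13)) = Mul(Pow(-1, -1), -6) = Mul(-1, -6) = 6)
Mul(Mul(Function('K')(5, 4), Add(-14, 8)), a) = Mul(Mul(6, Add(-14, 8)), 6) = Mul(Mul(6, -6), 6) = Mul(-36, 6) = -216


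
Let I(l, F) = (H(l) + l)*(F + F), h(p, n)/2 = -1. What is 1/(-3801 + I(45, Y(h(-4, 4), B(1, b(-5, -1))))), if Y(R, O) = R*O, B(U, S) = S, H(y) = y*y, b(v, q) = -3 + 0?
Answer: 1/21039 ≈ 4.7531e-5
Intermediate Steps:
b(v, q) = -3
H(y) = y²
h(p, n) = -2 (h(p, n) = 2*(-1) = -2)
Y(R, O) = O*R
I(l, F) = 2*F*(l + l²) (I(l, F) = (l² + l)*(F + F) = (l + l²)*(2*F) = 2*F*(l + l²))
1/(-3801 + I(45, Y(h(-4, 4), B(1, b(-5, -1))))) = 1/(-3801 + 2*(-3*(-2))*45*(1 + 45)) = 1/(-3801 + 2*6*45*46) = 1/(-3801 + 24840) = 1/21039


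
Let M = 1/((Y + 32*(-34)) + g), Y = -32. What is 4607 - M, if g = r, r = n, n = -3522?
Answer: 21385695/4642 ≈ 4607.0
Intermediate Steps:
r = -3522
g = -3522
M = -1/4642 (M = 1/((-32 + 32*(-34)) - 3522) = 1/((-32 - 1088) - 3522) = 1/(-1120 - 3522) = 1/(-4642) = -1/4642 ≈ -0.00021542)
4607 - M = 4607 - 1*(-1/4642) = 4607 + 1/4642 = 21385695/4642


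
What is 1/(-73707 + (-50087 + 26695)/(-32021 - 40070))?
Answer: -72091/5313587945 ≈ -1.3567e-5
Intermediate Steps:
1/(-73707 + (-50087 + 26695)/(-32021 - 40070)) = 1/(-73707 - 23392/(-72091)) = 1/(-73707 - 23392*(-1/72091)) = 1/(-73707 + 23392/72091) = 1/(-5313587945/72091) = -72091/5313587945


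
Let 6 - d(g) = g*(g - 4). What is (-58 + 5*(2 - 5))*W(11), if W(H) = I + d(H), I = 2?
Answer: 5037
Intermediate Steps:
d(g) = 6 - g*(-4 + g) (d(g) = 6 - g*(g - 4) = 6 - g*(-4 + g))
W(H) = 8 - H² + 4*H (W(H) = 2 + (6 - H² + 4*H) = 8 - H² + 4*H)
(-58 + 5*(2 - 5))*W(11) = (-58 + 5*(2 - 5))*(8 - 1*11² + 4*11) = (-58 + 5*(-3))*(8 - 1*121 + 44) = (-58 - 15)*(8 - 121 + 44) = -73*(-69) = 5037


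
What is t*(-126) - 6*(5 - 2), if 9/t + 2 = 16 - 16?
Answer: 549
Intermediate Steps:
t = -9/2 (t = 9/(-2 + (16 - 16)) = 9/(-2 + 0) = 9/(-2) = 9*(-½) = -9/2 ≈ -4.5000)
t*(-126) - 6*(5 - 2) = -9/2*(-126) - 6*(5 - 2) = 567 - 6*3 = 567 - 18 = 549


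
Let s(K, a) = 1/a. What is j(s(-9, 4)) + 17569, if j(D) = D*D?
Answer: 281105/16 ≈ 17569.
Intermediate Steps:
j(D) = D**2
j(s(-9, 4)) + 17569 = (1/4)**2 + 17569 = 1/16 + 17569 = 281105/16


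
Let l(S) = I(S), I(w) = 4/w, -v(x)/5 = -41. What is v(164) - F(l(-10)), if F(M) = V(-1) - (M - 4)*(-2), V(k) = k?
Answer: 1074/5 ≈ 214.80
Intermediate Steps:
v(x) = 205 (v(x) = -5*(-41) = 205)
l(S) = 4/S
F(M) = -9 + 2*M (F(M) = -1 - (M - 4)*(-2) = -1 - (-4 + M)*(-2) = -1 - (8 - 2*M) = -1 + (-8 + 2*M) = -9 + 2*M)
v(164) - F(l(-10)) = 205 - (-9 + 2*(4/(-10))) = 205 - (-9 + 2*(4*(-⅒))) = 205 - (-9 + 2*(-⅖)) = 205 - (-9 - ⅘) = 205 - 1*(-49/5) = 205 + 49/5 = 1074/5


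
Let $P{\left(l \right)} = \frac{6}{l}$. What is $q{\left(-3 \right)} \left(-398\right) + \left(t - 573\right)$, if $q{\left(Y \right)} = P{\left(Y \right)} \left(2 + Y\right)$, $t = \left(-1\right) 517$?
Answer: $-1886$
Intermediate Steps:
$t = -517$
$q{\left(Y \right)} = \frac{6 \left(2 + Y\right)}{Y}$ ($q{\left(Y \right)} = \frac{6}{Y} \left(2 + Y\right) = \frac{6 \left(2 + Y\right)}{Y}$)
$q{\left(-3 \right)} \left(-398\right) + \left(t - 573\right) = \left(6 + \frac{12}{-3}\right) \left(-398\right) - 1090 = \left(6 + 12 \left(- \frac{1}{3}\right)\right) \left(-398\right) - 1090 = \left(6 - 4\right) \left(-398\right) - 1090 = 2 \left(-398\right) - 1090 = -796 - 1090 = -1886$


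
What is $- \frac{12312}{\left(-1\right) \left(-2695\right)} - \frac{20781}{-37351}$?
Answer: $- \frac{403860717}{100660945} \approx -4.0121$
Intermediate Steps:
$- \frac{12312}{\left(-1\right) \left(-2695\right)} - \frac{20781}{-37351} = - \frac{12312}{2695} - - \frac{20781}{37351} = \left(-12312\right) \frac{1}{2695} + \frac{20781}{37351} = - \frac{12312}{2695} + \frac{20781}{37351} = - \frac{403860717}{100660945}$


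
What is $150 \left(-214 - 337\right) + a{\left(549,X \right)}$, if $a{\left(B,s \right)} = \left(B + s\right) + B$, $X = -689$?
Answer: $-82241$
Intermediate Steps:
$a{\left(B,s \right)} = s + 2 B$
$150 \left(-214 - 337\right) + a{\left(549,X \right)} = 150 \left(-214 - 337\right) + \left(-689 + 2 \cdot 549\right) = 150 \left(-551\right) + \left(-689 + 1098\right) = -82650 + 409 = -82241$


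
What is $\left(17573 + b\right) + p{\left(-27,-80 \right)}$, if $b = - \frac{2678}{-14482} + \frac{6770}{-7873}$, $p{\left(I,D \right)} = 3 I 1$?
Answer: $\frac{76704025441}{4385261} \approx 17491.0$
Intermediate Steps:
$p{\left(I,D \right)} = 3 I$
$b = - \frac{2959971}{4385261}$ ($b = \left(-2678\right) \left(- \frac{1}{14482}\right) + 6770 \left(- \frac{1}{7873}\right) = \frac{103}{557} - \frac{6770}{7873} = - \frac{2959971}{4385261} \approx -0.67498$)
$\left(17573 + b\right) + p{\left(-27,-80 \right)} = \left(17573 - \frac{2959971}{4385261}\right) + 3 \left(-27\right) = \frac{77059231582}{4385261} - 81 = \frac{76704025441}{4385261}$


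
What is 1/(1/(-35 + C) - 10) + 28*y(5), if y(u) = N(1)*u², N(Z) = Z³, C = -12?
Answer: 329653/471 ≈ 699.90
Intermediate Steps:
y(u) = u² (y(u) = 1³*u² = 1*u² = u²)
1/(1/(-35 + C) - 10) + 28*y(5) = 1/(1/(-35 - 12) - 10) + 28*5² = 1/(1/(-47) - 10) + 28*25 = 1/(-1/47 - 10) + 700 = 1/(-471/47) + 700 = -47/471 + 700 = 329653/471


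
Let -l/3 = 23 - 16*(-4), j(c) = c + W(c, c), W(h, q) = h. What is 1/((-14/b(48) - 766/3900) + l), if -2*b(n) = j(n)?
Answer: -7800/2035057 ≈ -0.0038328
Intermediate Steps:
j(c) = 2*c (j(c) = c + c = 2*c)
b(n) = -n
l = -261 (l = -3*(23 - 16*(-4)) = -3*(23 + 64) = -3*87 = -261)
1/((-14/b(48) - 766/3900) + l) = 1/((-14/((-1*48)) - 766/3900) - 261) = 1/((-14/(-48) - 766*1/3900) - 261) = 1/((-14*(-1/48) - 383/1950) - 261) = 1/((7/24 - 383/1950) - 261) = 1/(743/7800 - 261) = 1/(-2035057/7800) = -7800/2035057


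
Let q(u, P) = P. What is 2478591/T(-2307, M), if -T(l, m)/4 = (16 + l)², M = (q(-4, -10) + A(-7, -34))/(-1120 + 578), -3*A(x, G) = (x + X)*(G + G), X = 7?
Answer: -2478591/20994724 ≈ -0.11806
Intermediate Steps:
A(x, G) = -2*G*(7 + x)/3 (A(x, G) = -(x + 7)*(G + G)/3 = -(7 + x)*2*G/3 = -2*G*(7 + x)/3)
M = 5/271 (M = (-10 - ⅔*(-34)*(7 - 7))/(-1120 + 578) = (-10 - ⅔*(-34)*0)/(-542) = (-10 + 0)*(-1/542) = -10*(-1/542) = 5/271 ≈ 0.018450)
T(l, m) = -4*(16 + l)²
2478591/T(-2307, M) = 2478591/((-4*(16 - 2307)²)) = 2478591/((-4*(-2291)²)) = 2478591/((-4*5248681)) = 2478591/(-20994724) = 2478591*(-1/20994724) = -2478591/20994724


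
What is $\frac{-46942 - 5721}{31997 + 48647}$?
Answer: $- \frac{52663}{80644} \approx -0.65303$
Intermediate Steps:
$\frac{-46942 - 5721}{31997 + 48647} = - \frac{52663}{80644}$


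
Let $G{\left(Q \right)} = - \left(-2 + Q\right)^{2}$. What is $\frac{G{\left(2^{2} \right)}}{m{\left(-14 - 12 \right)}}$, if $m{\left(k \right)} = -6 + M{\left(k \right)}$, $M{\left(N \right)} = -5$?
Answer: $\frac{4}{11} \approx 0.36364$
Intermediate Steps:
$m{\left(k \right)} = -11$ ($m{\left(k \right)} = -6 - 5 = -11$)
$\frac{G{\left(2^{2} \right)}}{m{\left(-14 - 12 \right)}} = \frac{\left(-1\right) \left(-2 + 2^{2}\right)^{2}}{-11} = - \left(-2 + 4\right)^{2} \left(- \frac{1}{11}\right) = - 2^{2} \left(- \frac{1}{11}\right) = \left(-1\right) 4 \left(- \frac{1}{11}\right) = \left(-4\right) \left(- \frac{1}{11}\right) = \frac{4}{11}$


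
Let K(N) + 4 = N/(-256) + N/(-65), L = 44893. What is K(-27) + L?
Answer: 746961627/16640 ≈ 44890.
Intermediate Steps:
K(N) = -4 - 321*N/16640 (K(N) = -4 + (N/(-256) + N/(-65)) = -4 + (N*(-1/256) + N*(-1/65)) = -4 + (-N/256 - N/65) = -4 - 321*N/16640)
K(-27) + L = (-4 - 321/16640*(-27)) + 44893 = (-4 + 8667/16640) + 44893 = -57893/16640 + 44893 = 746961627/16640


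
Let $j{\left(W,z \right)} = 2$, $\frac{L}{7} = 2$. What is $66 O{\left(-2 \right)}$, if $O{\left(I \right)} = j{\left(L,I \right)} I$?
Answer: $-264$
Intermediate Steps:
$L = 14$ ($L = 7 \cdot 2 = 14$)
$O{\left(I \right)} = 2 I$
$66 O{\left(-2 \right)} = 66 \cdot 2 \left(-2\right) = 66 \left(-4\right) = -264$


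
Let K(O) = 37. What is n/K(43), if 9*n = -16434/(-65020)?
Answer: 913/1202870 ≈ 0.00075902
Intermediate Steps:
n = 913/32510 (n = (-16434/(-65020))/9 = (-16434*(-1/65020))/9 = (⅑)*(8217/32510) = 913/32510 ≈ 0.028084)
n/K(43) = (913/32510)/37 = (913/32510)*(1/37) = 913/1202870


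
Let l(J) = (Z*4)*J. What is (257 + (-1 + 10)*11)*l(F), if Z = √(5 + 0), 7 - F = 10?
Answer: -4272*√5 ≈ -9552.5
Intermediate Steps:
F = -3 (F = 7 - 1*10 = 7 - 10 = -3)
Z = √5 ≈ 2.2361
l(J) = 4*J*√5 (l(J) = (√5*4)*J = (4*√5)*J = 4*J*√5)
(257 + (-1 + 10)*11)*l(F) = (257 + (-1 + 10)*11)*(4*(-3)*√5) = (257 + 9*11)*(-12*√5) = (257 + 99)*(-12*√5) = 356*(-12*√5) = -4272*√5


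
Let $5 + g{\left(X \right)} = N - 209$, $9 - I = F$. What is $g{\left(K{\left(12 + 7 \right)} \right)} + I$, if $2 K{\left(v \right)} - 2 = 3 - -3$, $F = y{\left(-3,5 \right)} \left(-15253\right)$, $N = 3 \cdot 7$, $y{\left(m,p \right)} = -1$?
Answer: $-15437$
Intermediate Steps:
$N = 21$
$F = 15253$ ($F = \left(-1\right) \left(-15253\right) = 15253$)
$I = -15244$ ($I = 9 - 15253 = -15244$)
$K{\left(v \right)} = 4$ ($K{\left(v \right)} = 1 + \frac{3 - -3}{2} = 1 + \frac{3 + 3}{2} = 1 + \frac{1}{2} \cdot 6 = 1 + 3 = 4$)
$g{\left(X \right)} = -193$ ($g{\left(X \right)} = -5 + \left(21 - 209\right) = -5 - 188 = -193$)
$g{\left(K{\left(12 + 7 \right)} \right)} + I = -193 - 15244 = -15437$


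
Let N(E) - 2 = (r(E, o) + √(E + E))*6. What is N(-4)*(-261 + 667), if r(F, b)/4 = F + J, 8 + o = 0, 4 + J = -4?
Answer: -116116 + 4872*I*√2 ≈ -1.1612e+5 + 6890.0*I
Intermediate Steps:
J = -8 (J = -4 - 4 = -8)
o = -8 (o = -8 + 0 = -8)
r(F, b) = -32 + 4*F (r(F, b) = 4*(F - 8) = 4*(-8 + F) = -32 + 4*F)
N(E) = -190 + 24*E + 6*√2*√E (N(E) = 2 + ((-32 + 4*E) + √(E + E))*6 = 2 + ((-32 + 4*E) + √(2*E))*6 = 2 + ((-32 + 4*E) + √2*√E)*6 = 2 + (-32 + 4*E + √2*√E)*6 = 2 + (-192 + 24*E + 6*√2*√E) = -190 + 24*E + 6*√2*√E)
N(-4)*(-261 + 667) = (-190 + 24*(-4) + 6*√2*√(-4))*(-261 + 667) = (-190 - 96 + 6*√2*(2*I))*406 = (-190 - 96 + 12*I*√2)*406 = (-286 + 12*I*√2)*406 = -116116 + 4872*I*√2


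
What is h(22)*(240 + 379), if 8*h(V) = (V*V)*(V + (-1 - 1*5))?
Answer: 599192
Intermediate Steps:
h(V) = V**2*(-6 + V)/8 (h(V) = ((V*V)*(V + (-1 - 1*5)))/8 = (V**2*(V + (-1 - 5)))/8 = (V**2*(V - 6))/8 = (V**2*(-6 + V))/8 = V**2*(-6 + V)/8)
h(22)*(240 + 379) = ((1/8)*22**2*(-6 + 22))*(240 + 379) = ((1/8)*484*16)*619 = 968*619 = 599192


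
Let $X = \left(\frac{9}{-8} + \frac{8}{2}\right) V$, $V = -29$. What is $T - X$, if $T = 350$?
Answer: $\frac{3467}{8} \approx 433.38$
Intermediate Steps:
$X = - \frac{667}{8}$ ($X = \left(\frac{9}{-8} + \frac{8}{2}\right) \left(-29\right) = \left(9 \left(- \frac{1}{8}\right) + 8 \cdot \frac{1}{2}\right) \left(-29\right) = \left(- \frac{9}{8} + 4\right) \left(-29\right) = \frac{23}{8} \left(-29\right) = - \frac{667}{8} \approx -83.375$)
$T - X = 350 - - \frac{667}{8} = 350 + \frac{667}{8} = \frac{3467}{8}$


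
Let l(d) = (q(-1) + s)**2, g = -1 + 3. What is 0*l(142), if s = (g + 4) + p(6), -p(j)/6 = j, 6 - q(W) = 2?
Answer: 0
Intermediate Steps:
g = 2
q(W) = 4 (q(W) = 6 - 1*2 = 6 - 2 = 4)
p(j) = -6*j
s = -30 (s = (2 + 4) - 6*6 = 6 - 36 = -30)
l(d) = 676 (l(d) = (4 - 30)**2 = (-26)**2 = 676)
0*l(142) = 0*676 = 0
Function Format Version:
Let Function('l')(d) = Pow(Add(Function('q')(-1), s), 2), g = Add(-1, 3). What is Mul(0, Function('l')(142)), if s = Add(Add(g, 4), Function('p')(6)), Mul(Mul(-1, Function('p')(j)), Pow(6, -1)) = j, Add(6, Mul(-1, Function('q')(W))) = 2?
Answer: 0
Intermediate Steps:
g = 2
Function('q')(W) = 4 (Function('q')(W) = Add(6, Mul(-1, 2)) = Add(6, -2) = 4)
Function('p')(j) = Mul(-6, j)
s = -30 (s = Add(Add(2, 4), Mul(-6, 6)) = Add(6, -36) = -30)
Function('l')(d) = 676 (Function('l')(d) = Pow(Add(4, -30), 2) = Pow(-26, 2) = 676)
Mul(0, Function('l')(142)) = Mul(0, 676) = 0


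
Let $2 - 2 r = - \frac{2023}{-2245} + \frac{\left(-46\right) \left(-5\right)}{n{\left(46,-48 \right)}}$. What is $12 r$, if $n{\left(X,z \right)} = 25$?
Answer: $- \frac{109122}{2245} \approx -48.607$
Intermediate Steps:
$r = - \frac{18187}{4490}$ ($r = 1 - \frac{- \frac{2023}{-2245} + \frac{\left(-46\right) \left(-5\right)}{25}}{2} = 1 - \frac{\left(-2023\right) \left(- \frac{1}{2245}\right) + 230 \cdot \frac{1}{25}}{2} = 1 - \frac{\frac{2023}{2245} + \frac{46}{5}}{2} = 1 - \frac{22677}{4490} = - \frac{18187}{4490} \approx -4.0506$)
$12 r = 12 \left(- \frac{18187}{4490}\right) = - \frac{109122}{2245}$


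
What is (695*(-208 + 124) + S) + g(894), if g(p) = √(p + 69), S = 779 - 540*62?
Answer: -91081 + 3*√107 ≈ -91050.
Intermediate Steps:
S = -32701 (S = 779 - 33480 = -32701)
g(p) = √(69 + p)
(695*(-208 + 124) + S) + g(894) = (695*(-208 + 124) - 32701) + √(69 + 894) = (695*(-84) - 32701) + √963 = (-58380 - 32701) + 3*√107 = -91081 + 3*√107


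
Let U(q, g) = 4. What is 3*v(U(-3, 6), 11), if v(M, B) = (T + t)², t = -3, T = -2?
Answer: 75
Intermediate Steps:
v(M, B) = 25 (v(M, B) = (-2 - 3)² = (-5)² = 25)
3*v(U(-3, 6), 11) = 3*25 = 75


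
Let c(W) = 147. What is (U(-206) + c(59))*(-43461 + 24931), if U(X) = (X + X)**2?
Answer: -3148080230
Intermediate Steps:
U(X) = 4*X**2 (U(X) = (2*X)**2 = 4*X**2)
(U(-206) + c(59))*(-43461 + 24931) = (4*(-206)**2 + 147)*(-43461 + 24931) = (4*42436 + 147)*(-18530) = (169744 + 147)*(-18530) = 169891*(-18530) = -3148080230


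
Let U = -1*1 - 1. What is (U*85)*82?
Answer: -13940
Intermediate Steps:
U = -2 (U = -1 - 1 = -2)
(U*85)*82 = -2*85*82 = -170*82 = -13940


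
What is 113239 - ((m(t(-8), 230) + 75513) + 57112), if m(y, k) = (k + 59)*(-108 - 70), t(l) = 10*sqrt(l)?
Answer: 32056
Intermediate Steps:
m(y, k) = -10502 - 178*k (m(y, k) = (59 + k)*(-178) = -10502 - 178*k)
113239 - ((m(t(-8), 230) + 75513) + 57112) = 113239 - (((-10502 - 178*230) + 75513) + 57112) = 113239 - (((-10502 - 40940) + 75513) + 57112) = 113239 - ((-51442 + 75513) + 57112) = 113239 - (24071 + 57112) = 113239 - 1*81183 = 113239 - 81183 = 32056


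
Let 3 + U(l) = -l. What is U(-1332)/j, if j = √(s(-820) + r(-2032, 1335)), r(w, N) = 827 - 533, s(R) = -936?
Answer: -443*I*√642/214 ≈ -52.451*I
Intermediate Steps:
r(w, N) = 294
U(l) = -3 - l
j = I*√642 (j = √(-936 + 294) = √(-642) = I*√642 ≈ 25.338*I)
U(-1332)/j = (-3 - 1*(-1332))/((I*√642)) = (-3 + 1332)*(-I*√642/642) = 1329*(-I*√642/642) = -443*I*√642/214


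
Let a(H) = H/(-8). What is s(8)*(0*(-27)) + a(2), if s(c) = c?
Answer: -1/4 ≈ -0.25000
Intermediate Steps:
a(H) = -H/8 (a(H) = H*(-1/8) = -H/8)
s(8)*(0*(-27)) + a(2) = 8*(0*(-27)) - 1/8*2 = 8*0 - 1/4 = 0 - 1/4 = -1/4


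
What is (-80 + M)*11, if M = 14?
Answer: -726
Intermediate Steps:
(-80 + M)*11 = (-80 + 14)*11 = -66*11 = -726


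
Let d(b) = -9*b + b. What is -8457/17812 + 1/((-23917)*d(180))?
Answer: -72815780387/153363457440 ≈ -0.47479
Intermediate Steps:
d(b) = -8*b
-8457/17812 + 1/((-23917)*d(180)) = -8457/17812 + 1/((-23917)*((-8*180))) = -8457*1/17812 - 1/23917/(-1440) = -8457/17812 - 1/23917*(-1/1440) = -8457/17812 + 1/34440480 = -72815780387/153363457440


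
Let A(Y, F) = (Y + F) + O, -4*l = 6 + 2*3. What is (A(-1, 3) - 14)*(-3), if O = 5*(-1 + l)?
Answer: 96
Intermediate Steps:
l = -3 (l = -(6 + 2*3)/4 = -(6 + 6)/4 = -1/4*12 = -3)
O = -20 (O = 5*(-1 - 3) = 5*(-4) = -20)
A(Y, F) = -20 + F + Y (A(Y, F) = (Y + F) - 20 = (F + Y) - 20 = -20 + F + Y)
(A(-1, 3) - 14)*(-3) = ((-20 + 3 - 1) - 14)*(-3) = (-18 - 14)*(-3) = -32*(-3) = 96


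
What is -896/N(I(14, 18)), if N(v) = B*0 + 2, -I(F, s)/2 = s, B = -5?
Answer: -448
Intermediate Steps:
I(F, s) = -2*s
N(v) = 2 (N(v) = -5*0 + 2 = 0 + 2 = 2)
-896/N(I(14, 18)) = -896/2 = -896*1/2 = -448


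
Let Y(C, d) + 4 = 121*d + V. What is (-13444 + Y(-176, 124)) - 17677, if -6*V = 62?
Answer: -48394/3 ≈ -16131.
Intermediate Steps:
V = -31/3 (V = -⅙*62 = -31/3 ≈ -10.333)
Y(C, d) = -43/3 + 121*d (Y(C, d) = -4 + (121*d - 31/3) = -4 + (-31/3 + 121*d) = -43/3 + 121*d)
(-13444 + Y(-176, 124)) - 17677 = (-13444 + (-43/3 + 121*124)) - 17677 = (-13444 + (-43/3 + 15004)) - 17677 = (-13444 + 44969/3) - 17677 = 4637/3 - 17677 = -48394/3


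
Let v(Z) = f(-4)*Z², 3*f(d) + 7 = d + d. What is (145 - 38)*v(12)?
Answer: -77040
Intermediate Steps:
f(d) = -7/3 + 2*d/3 (f(d) = -7/3 + (d + d)/3 = -7/3 + (2*d)/3 = -7/3 + 2*d/3)
v(Z) = -5*Z² (v(Z) = (-7/3 + (⅔)*(-4))*Z² = (-7/3 - 8/3)*Z² = -5*Z²)
(145 - 38)*v(12) = (145 - 38)*(-5*12²) = 107*(-5*144) = 107*(-720) = -77040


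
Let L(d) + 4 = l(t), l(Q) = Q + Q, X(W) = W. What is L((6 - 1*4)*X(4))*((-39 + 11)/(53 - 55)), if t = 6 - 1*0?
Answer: 112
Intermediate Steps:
t = 6 (t = 6 + 0 = 6)
l(Q) = 2*Q
L(d) = 8 (L(d) = -4 + 2*6 = -4 + 12 = 8)
L((6 - 1*4)*X(4))*((-39 + 11)/(53 - 55)) = 8*((-39 + 11)/(53 - 55)) = 8*(-28/(-2)) = 8*(-28*(-½)) = 8*14 = 112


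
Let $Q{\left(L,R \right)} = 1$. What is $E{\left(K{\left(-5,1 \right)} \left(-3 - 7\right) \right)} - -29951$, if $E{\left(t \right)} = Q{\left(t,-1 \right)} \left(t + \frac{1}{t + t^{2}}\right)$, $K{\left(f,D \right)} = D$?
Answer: $\frac{2694691}{90} \approx 29941.0$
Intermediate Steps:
$E{\left(t \right)} = t + \frac{1}{t + t^{2}}$ ($E{\left(t \right)} = 1 \left(t + \frac{1}{t + t^{2}}\right) = t + \frac{1}{t + t^{2}}$)
$E{\left(K{\left(-5,1 \right)} \left(-3 - 7\right) \right)} - -29951 = \frac{1 + \left(1 \left(-3 - 7\right)\right)^{2} + \left(1 \left(-3 - 7\right)\right)^{3}}{1 \left(-3 - 7\right) \left(1 + 1 \left(-3 - 7\right)\right)} - -29951 = \frac{1 + \left(1 \left(-10\right)\right)^{2} + \left(1 \left(-10\right)\right)^{3}}{1 \left(-10\right) \left(1 + 1 \left(-10\right)\right)} + 29951 = \frac{1 + \left(-10\right)^{2} + \left(-10\right)^{3}}{\left(-10\right) \left(1 - 10\right)} + 29951 = - \frac{1 + 100 - 1000}{10 \left(-9\right)} + 29951 = \left(- \frac{1}{10}\right) \left(- \frac{1}{9}\right) \left(-899\right) + 29951 = - \frac{899}{90} + 29951 = \frac{2694691}{90}$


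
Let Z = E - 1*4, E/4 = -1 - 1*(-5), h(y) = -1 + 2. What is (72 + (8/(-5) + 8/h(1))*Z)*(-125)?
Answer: -18600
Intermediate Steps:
h(y) = 1
E = 16 (E = 4*(-1 - 1*(-5)) = 4*(-1 + 5) = 4*4 = 16)
Z = 12 (Z = 16 - 1*4 = 16 - 4 = 12)
(72 + (8/(-5) + 8/h(1))*Z)*(-125) = (72 + (8/(-5) + 8/1)*12)*(-125) = (72 + (8*(-⅕) + 8*1)*12)*(-125) = (72 + (-8/5 + 8)*12)*(-125) = (72 + (32/5)*12)*(-125) = (72 + 384/5)*(-125) = (744/5)*(-125) = -18600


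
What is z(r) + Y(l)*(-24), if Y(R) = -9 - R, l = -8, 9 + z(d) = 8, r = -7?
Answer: 23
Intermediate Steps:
z(d) = -1 (z(d) = -9 + 8 = -1)
z(r) + Y(l)*(-24) = -1 + (-9 - 1*(-8))*(-24) = -1 + (-9 + 8)*(-24) = -1 - 1*(-24) = -1 + 24 = 23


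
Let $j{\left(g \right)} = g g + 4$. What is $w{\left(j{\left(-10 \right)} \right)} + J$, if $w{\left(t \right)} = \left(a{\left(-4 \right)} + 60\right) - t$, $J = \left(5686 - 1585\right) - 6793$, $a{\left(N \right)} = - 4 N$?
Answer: $-2720$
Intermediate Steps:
$j{\left(g \right)} = 4 + g^{2}$ ($j{\left(g \right)} = g^{2} + 4 = 4 + g^{2}$)
$J = -2692$ ($J = 4101 + \left(-8251 + 1458\right) = 4101 - 6793 = -2692$)
$w{\left(t \right)} = 76 - t$ ($w{\left(t \right)} = \left(\left(-4\right) \left(-4\right) + 60\right) - t = \left(16 + 60\right) - t = 76 - t$)
$w{\left(j{\left(-10 \right)} \right)} + J = \left(76 - \left(4 + \left(-10\right)^{2}\right)\right) - 2692 = \left(76 - \left(4 + 100\right)\right) - 2692 = \left(76 - 104\right) - 2692 = -28 - 2692 = -2720$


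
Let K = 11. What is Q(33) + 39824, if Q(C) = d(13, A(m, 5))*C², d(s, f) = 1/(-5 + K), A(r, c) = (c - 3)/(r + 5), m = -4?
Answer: 80011/2 ≈ 40006.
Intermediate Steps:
A(r, c) = (-3 + c)/(5 + r)
d(s, f) = ⅙ (d(s, f) = 1/(-5 + 11) = 1/6 = ⅙)
Q(C) = C²/6
Q(33) + 39824 = (⅙)*33² + 39824 = (⅙)*1089 + 39824 = 363/2 + 39824 = 80011/2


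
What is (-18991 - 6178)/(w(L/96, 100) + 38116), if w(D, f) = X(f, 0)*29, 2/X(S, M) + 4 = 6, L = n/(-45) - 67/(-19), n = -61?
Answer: -25169/38145 ≈ -0.65982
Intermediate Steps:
L = 4174/855 (L = -61/(-45) - 67/(-19) = -61*(-1/45) - 67*(-1/19) = 61/45 + 67/19 = 4174/855 ≈ 4.8819)
X(S, M) = 1 (X(S, M) = 2/(-4 + 6) = 2/2 = 2*(1/2) = 1)
w(D, f) = 29 (w(D, f) = 1*29 = 29)
(-18991 - 6178)/(w(L/96, 100) + 38116) = (-18991 - 6178)/(29 + 38116) = -25169/38145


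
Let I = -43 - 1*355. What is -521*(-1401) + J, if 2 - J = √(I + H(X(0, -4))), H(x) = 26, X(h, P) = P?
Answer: 729923 - 2*I*√93 ≈ 7.2992e+5 - 19.287*I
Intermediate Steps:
I = -398 (I = -43 - 355 = -398)
J = 2 - 2*I*√93 (J = 2 - √(-398 + 26) = 2 - √(-372) = 2 - 2*I*√93 ≈ 2.0 - 19.287*I)
-521*(-1401) + J = -521*(-1401) + (2 - 2*I*√93) = 729921 + (2 - 2*I*√93) = 729923 - 2*I*√93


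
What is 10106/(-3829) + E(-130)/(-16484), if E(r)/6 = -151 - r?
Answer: -83052425/31558618 ≈ -2.6317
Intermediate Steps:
E(r) = -906 - 6*r (E(r) = 6*(-151 - r) = -906 - 6*r)
10106/(-3829) + E(-130)/(-16484) = 10106/(-3829) + (-906 - 6*(-130))/(-16484) = 10106*(-1/3829) + (-906 + 780)*(-1/16484) = -10106/3829 - 126*(-1/16484) = -10106/3829 + 63/8242 = -83052425/31558618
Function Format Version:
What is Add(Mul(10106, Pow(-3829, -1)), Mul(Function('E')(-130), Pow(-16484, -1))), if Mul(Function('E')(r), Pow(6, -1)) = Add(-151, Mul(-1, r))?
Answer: Rational(-83052425, 31558618) ≈ -2.6317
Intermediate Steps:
Function('E')(r) = Add(-906, Mul(-6, r)) (Function('E')(r) = Mul(6, Add(-151, Mul(-1, r))) = Add(-906, Mul(-6, r)))
Add(Mul(10106, Pow(-3829, -1)), Mul(Function('E')(-130), Pow(-16484, -1))) = Add(Mul(10106, Pow(-3829, -1)), Mul(Add(-906, Mul(-6, -130)), Pow(-16484, -1))) = Add(Mul(10106, Rational(-1, 3829)), Mul(Add(-906, 780), Rational(-1, 16484))) = Add(Rational(-10106, 3829), Mul(-126, Rational(-1, 16484))) = Add(Rational(-10106, 3829), Rational(63, 8242)) = Rational(-83052425, 31558618)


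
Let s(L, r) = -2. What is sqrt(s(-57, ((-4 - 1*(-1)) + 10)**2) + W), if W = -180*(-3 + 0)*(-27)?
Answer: I*sqrt(14582) ≈ 120.76*I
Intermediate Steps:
W = -14580 (W = -180*(-3)*(-27) = -36*(-15)*(-27) = 540*(-27) = -14580)
sqrt(s(-57, ((-4 - 1*(-1)) + 10)**2) + W) = sqrt(-2 - 14580) = sqrt(-14582) = I*sqrt(14582)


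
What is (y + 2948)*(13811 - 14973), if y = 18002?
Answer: -24343900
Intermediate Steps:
(y + 2948)*(13811 - 14973) = (18002 + 2948)*(13811 - 14973) = 20950*(-1162) = -24343900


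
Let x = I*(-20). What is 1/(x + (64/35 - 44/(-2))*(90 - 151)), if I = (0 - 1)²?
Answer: -35/51574 ≈ -0.00067864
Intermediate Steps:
I = 1 (I = (-1)² = 1)
x = -20 (x = 1*(-20) = -20)
1/(x + (64/35 - 44/(-2))*(90 - 151)) = 1/(-20 + (64/35 - 44/(-2))*(90 - 151)) = 1/(-20 + (64*(1/35) - 44*(-½))*(-61)) = 1/(-20 + (64/35 + 22)*(-61)) = 1/(-20 + (834/35)*(-61)) = 1/(-20 - 50874/35) = 1/(-51574/35) = -35/51574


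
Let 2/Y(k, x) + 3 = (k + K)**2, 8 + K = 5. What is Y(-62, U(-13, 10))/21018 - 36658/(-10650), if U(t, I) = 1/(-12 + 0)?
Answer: 90359929963/26251657150 ≈ 3.4421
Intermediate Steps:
K = -3 (K = -8 + 5 = -3)
U(t, I) = -1/12 (U(t, I) = 1/(-12) = -1/12)
Y(k, x) = 2/(-3 + (-3 + k)**2) (Y(k, x) = 2/(-3 + (k - 3)**2) = 2/(-3 + (-3 + k)**2))
Y(-62, U(-13, 10))/21018 - 36658/(-10650) = (2/(-3 + (-3 - 62)**2))/21018 - 36658/(-10650) = (2/(-3 + (-65)**2))*(1/21018) - 36658*(-1/10650) = (2/(-3 + 4225))*(1/21018) + 18329/5325 = (2/4222)*(1/21018) + 18329/5325 = (2*(1/4222))*(1/21018) + 18329/5325 = (1/2111)*(1/21018) + 18329/5325 = 1/44368998 + 18329/5325 = 90359929963/26251657150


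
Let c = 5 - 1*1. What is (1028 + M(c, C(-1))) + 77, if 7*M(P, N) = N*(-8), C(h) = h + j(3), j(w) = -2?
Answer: 7759/7 ≈ 1108.4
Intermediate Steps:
c = 4 (c = 5 - 1 = 4)
C(h) = -2 + h (C(h) = h - 2 = -2 + h)
M(P, N) = -8*N/7 (M(P, N) = (N*(-8))/7 = (-8*N)/7 = -8*N/7)
(1028 + M(c, C(-1))) + 77 = (1028 - 8*(-2 - 1)/7) + 77 = (1028 - 8/7*(-3)) + 77 = (1028 + 24/7) + 77 = 7220/7 + 77 = 7759/7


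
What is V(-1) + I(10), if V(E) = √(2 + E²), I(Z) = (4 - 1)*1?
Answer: 3 + √3 ≈ 4.7320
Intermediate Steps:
I(Z) = 3 (I(Z) = 3*1 = 3)
V(-1) + I(10) = √(2 + (-1)²) + 3 = √(2 + 1) + 3 = √3 + 3 = 3 + √3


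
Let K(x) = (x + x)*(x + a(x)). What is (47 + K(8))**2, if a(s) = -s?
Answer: 2209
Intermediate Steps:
K(x) = 0 (K(x) = (x + x)*(x - x) = (2*x)*0 = 0)
(47 + K(8))**2 = (47 + 0)**2 = 47**2 = 2209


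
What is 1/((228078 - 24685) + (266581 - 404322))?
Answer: 1/65652 ≈ 1.5232e-5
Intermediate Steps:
1/((228078 - 24685) + (266581 - 404322)) = 1/(203393 - 137741) = 1/65652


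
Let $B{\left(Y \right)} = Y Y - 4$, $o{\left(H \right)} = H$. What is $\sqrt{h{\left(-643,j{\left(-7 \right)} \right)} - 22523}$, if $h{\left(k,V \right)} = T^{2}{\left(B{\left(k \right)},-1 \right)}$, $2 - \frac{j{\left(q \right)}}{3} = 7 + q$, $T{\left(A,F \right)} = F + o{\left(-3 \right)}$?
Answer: $i \sqrt{22507} \approx 150.02 i$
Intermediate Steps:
$B{\left(Y \right)} = -4 + Y^{2}$ ($B{\left(Y \right)} = Y^{2} - 4 = -4 + Y^{2}$)
$T{\left(A,F \right)} = -3 + F$ ($T{\left(A,F \right)} = F - 3 = -3 + F$)
$j{\left(q \right)} = -15 - 3 q$ ($j{\left(q \right)} = 6 - 3 \left(7 + q\right) = 6 - \left(21 + 3 q\right) = -15 - 3 q$)
$h{\left(k,V \right)} = 16$ ($h{\left(k,V \right)} = \left(-3 - 1\right)^{2} = \left(-4\right)^{2} = 16$)
$\sqrt{h{\left(-643,j{\left(-7 \right)} \right)} - 22523} = \sqrt{16 - 22523} = \sqrt{-22507} = i \sqrt{22507}$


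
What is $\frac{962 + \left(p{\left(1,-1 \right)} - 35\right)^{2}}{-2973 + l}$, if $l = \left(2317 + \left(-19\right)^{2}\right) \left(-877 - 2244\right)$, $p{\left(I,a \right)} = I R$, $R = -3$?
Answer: $- \frac{2406}{8361011} \approx -0.00028776$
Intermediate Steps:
$p{\left(I,a \right)} = - 3 I$ ($p{\left(I,a \right)} = I \left(-3\right) = - 3 I$)
$l = -8358038$ ($l = \left(2317 + 361\right) \left(-3121\right) = 2678 \left(-3121\right) = -8358038$)
$\frac{962 + \left(p{\left(1,-1 \right)} - 35\right)^{2}}{-2973 + l} = \frac{962 + \left(\left(-3\right) 1 - 35\right)^{2}}{-2973 - 8358038} = \frac{962 + \left(-3 - 35\right)^{2}}{-8361011} = \left(962 + \left(-38\right)^{2}\right) \left(- \frac{1}{8361011}\right) = \left(962 + 1444\right) \left(- \frac{1}{8361011}\right) = 2406 \left(- \frac{1}{8361011}\right) = - \frac{2406}{8361011}$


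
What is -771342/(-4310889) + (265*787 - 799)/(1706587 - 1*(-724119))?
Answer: 41977555796/158765208449 ≈ 0.26440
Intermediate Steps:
-771342/(-4310889) + (265*787 - 799)/(1706587 - 1*(-724119)) = -771342*(-1/4310889) + (208555 - 799)/(1706587 + 724119) = 23374/130633 + 207756/2430706 = 23374/130633 + 207756*(1/2430706) = 23374/130633 + 103878/1215353 = 41977555796/158765208449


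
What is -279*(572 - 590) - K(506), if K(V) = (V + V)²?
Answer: -1019122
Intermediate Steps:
K(V) = 4*V² (K(V) = (2*V)² = 4*V²)
-279*(572 - 590) - K(506) = -279*(572 - 590) - 4*506² = -279*(-18) - 4*256036 = 5022 - 1*1024144 = 5022 - 1024144 = -1019122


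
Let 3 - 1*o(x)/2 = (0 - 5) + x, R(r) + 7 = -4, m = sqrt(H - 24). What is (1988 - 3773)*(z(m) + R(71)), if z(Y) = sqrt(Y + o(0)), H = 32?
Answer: 19635 - 1785*sqrt(16 + 2*sqrt(2)) ≈ 11890.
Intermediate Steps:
m = 2*sqrt(2) (m = sqrt(32 - 24) = sqrt(8) = 2*sqrt(2) ≈ 2.8284)
R(r) = -11 (R(r) = -7 - 4 = -11)
o(x) = 16 - 2*x (o(x) = 6 - 2*((0 - 5) + x) = 6 - 2*(-5 + x) = 6 + (10 - 2*x) = 16 - 2*x)
z(Y) = sqrt(16 + Y) (z(Y) = sqrt(Y + (16 - 2*0)) = sqrt(Y + (16 + 0)) = sqrt(Y + 16) = sqrt(16 + Y))
(1988 - 3773)*(z(m) + R(71)) = (1988 - 3773)*(sqrt(16 + 2*sqrt(2)) - 11) = -1785*(-11 + sqrt(16 + 2*sqrt(2))) = 19635 - 1785*sqrt(16 + 2*sqrt(2))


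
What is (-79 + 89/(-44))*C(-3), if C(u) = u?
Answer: 10695/44 ≈ 243.07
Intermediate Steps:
(-79 + 89/(-44))*C(-3) = (-79 + 89/(-44))*(-3) = (-79 + 89*(-1/44))*(-3) = (-79 - 89/44)*(-3) = -3565/44*(-3) = 10695/44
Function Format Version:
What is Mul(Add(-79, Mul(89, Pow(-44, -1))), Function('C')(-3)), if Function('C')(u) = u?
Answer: Rational(10695, 44) ≈ 243.07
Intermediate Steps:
Mul(Add(-79, Mul(89, Pow(-44, -1))), Function('C')(-3)) = Mul(Add(-79, Mul(89, Pow(-44, -1))), -3) = Mul(Add(-79, Mul(89, Rational(-1, 44))), -3) = Mul(Add(-79, Rational(-89, 44)), -3) = Mul(Rational(-3565, 44), -3) = Rational(10695, 44)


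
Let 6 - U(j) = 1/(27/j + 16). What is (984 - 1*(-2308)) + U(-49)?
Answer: 2496537/757 ≈ 3297.9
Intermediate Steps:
U(j) = 6 - 1/(16 + 27/j) (U(j) = 6 - 1/(27/j + 16) = 6 - 1/(16 + 27/j))
(984 - 1*(-2308)) + U(-49) = (984 - 1*(-2308)) + (162 + 95*(-49))/(27 + 16*(-49)) = (984 + 2308) + (162 - 4655)/(27 - 784) = 3292 - 4493/(-757) = 3292 - 1/757*(-4493) = 3292 + 4493/757 = 2496537/757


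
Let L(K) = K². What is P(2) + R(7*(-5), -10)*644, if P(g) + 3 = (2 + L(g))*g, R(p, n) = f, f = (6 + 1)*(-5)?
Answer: -22531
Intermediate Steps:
f = -35 (f = 7*(-5) = -35)
R(p, n) = -35
P(g) = -3 + g*(2 + g²) (P(g) = -3 + (2 + g²)*g = -3 + g*(2 + g²))
P(2) + R(7*(-5), -10)*644 = (-3 + 2³ + 2*2) - 35*644 = (-3 + 8 + 4) - 22540 = 9 - 22540 = -22531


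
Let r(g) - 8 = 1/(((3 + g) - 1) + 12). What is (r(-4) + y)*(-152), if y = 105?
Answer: -85956/5 ≈ -17191.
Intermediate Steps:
r(g) = 8 + 1/(14 + g) (r(g) = 8 + 1/(((3 + g) - 1) + 12) = 8 + 1/((2 + g) + 12) = 8 + 1/(14 + g))
(r(-4) + y)*(-152) = ((113 + 8*(-4))/(14 - 4) + 105)*(-152) = ((113 - 32)/10 + 105)*(-152) = ((⅒)*81 + 105)*(-152) = (81/10 + 105)*(-152) = (1131/10)*(-152) = -85956/5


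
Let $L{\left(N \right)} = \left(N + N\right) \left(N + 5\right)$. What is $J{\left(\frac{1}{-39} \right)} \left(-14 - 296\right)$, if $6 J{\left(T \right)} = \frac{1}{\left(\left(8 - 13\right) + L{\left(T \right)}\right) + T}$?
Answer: $\frac{78585}{8032} \approx 9.784$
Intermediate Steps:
$L{\left(N \right)} = 2 N \left(5 + N\right)$
$J{\left(T \right)} = \frac{1}{6 \left(-5 + T + 2 T \left(5 + T\right)\right)}$ ($J{\left(T \right)} = \frac{1}{6 \left(\left(\left(8 - 13\right) + 2 T \left(5 + T\right)\right) + T\right)} = \frac{1}{6 \left(\left(-5 + 2 T \left(5 + T\right)\right) + T\right)} = \frac{1}{6 \left(-5 + T + 2 T \left(5 + T\right)\right)}$)
$J{\left(\frac{1}{-39} \right)} \left(-14 - 296\right) = \frac{1}{6 \left(-5 + 2 \left(\frac{1}{-39}\right)^{2} + \frac{11}{-39}\right)} \left(-14 - 296\right) = \frac{1}{6 \left(-5 + 2 \left(- \frac{1}{39}\right)^{2} + 11 \left(- \frac{1}{39}\right)\right)} \left(-14 - 296\right) = \frac{1}{6 \left(-5 + 2 \cdot \frac{1}{1521} - \frac{11}{39}\right)} \left(-310\right) = \frac{1}{6 \left(-5 + \frac{2}{1521} - \frac{11}{39}\right)} \left(-310\right) = \frac{1}{6 \left(- \frac{8032}{1521}\right)} \left(-310\right) = \frac{1}{6} \left(- \frac{1521}{8032}\right) \left(-310\right) = \left(- \frac{507}{16064}\right) \left(-310\right) = \frac{78585}{8032}$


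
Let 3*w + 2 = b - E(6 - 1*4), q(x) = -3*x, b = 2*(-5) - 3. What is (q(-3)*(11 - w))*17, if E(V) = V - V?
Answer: 2448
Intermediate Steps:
E(V) = 0
b = -13 (b = -10 - 3 = -13)
w = -5 (w = -⅔ + (-13 - 1*0)/3 = -⅔ + (-13 + 0)/3 = -⅔ + (⅓)*(-13) = -⅔ - 13/3 = -5)
(q(-3)*(11 - w))*17 = ((-3*(-3))*(11 - 1*(-5)))*17 = (9*(11 + 5))*17 = (9*16)*17 = 144*17 = 2448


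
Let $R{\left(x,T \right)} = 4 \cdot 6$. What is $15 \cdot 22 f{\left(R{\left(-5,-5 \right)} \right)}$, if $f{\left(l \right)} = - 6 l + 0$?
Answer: $-47520$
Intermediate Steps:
$R{\left(x,T \right)} = 24$
$f{\left(l \right)} = - 6 l$
$15 \cdot 22 f{\left(R{\left(-5,-5 \right)} \right)} = 15 \cdot 22 \left(\left(-6\right) 24\right) = 330 \left(-144\right) = -47520$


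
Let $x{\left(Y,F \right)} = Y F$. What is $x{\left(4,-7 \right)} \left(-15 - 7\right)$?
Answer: $616$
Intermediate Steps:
$x{\left(Y,F \right)} = F Y$
$x{\left(4,-7 \right)} \left(-15 - 7\right) = \left(-7\right) 4 \left(-15 - 7\right) = \left(-28\right) \left(-22\right) = 616$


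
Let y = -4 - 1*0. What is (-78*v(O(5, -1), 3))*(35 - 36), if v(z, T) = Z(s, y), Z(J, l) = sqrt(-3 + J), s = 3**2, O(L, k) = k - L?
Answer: 78*sqrt(6) ≈ 191.06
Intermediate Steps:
y = -4 (y = -4 + 0 = -4)
s = 9
v(z, T) = sqrt(6) (v(z, T) = sqrt(-3 + 9) = sqrt(6))
(-78*v(O(5, -1), 3))*(35 - 36) = (-78*sqrt(6))*(35 - 36) = -78*sqrt(6)*(-1) = 78*sqrt(6)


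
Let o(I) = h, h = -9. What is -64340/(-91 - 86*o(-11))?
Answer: -64340/683 ≈ -94.202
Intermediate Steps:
o(I) = -9
-64340/(-91 - 86*o(-11)) = -64340/(-91 - 86*(-9)) = -64340/(-91 + 774) = -64340/683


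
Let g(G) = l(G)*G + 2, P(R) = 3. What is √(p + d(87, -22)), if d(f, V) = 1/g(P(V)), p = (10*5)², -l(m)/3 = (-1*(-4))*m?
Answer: √28089894/106 ≈ 50.000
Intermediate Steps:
l(m) = -12*m (l(m) = -3*(-1*(-4))*m = -12*m)
p = 2500 (p = 50² = 2500)
g(G) = 2 - 12*G² (g(G) = (-12*G)*G + 2 = -12*G² + 2 = 2 - 12*G²)
d(f, V) = -1/106 (d(f, V) = 1/(2 - 12*3²) = 1/(2 - 12*9) = 1/(2 - 108) = 1/(-106) = -1/106)
√(p + d(87, -22)) = √(2500 - 1/106) = √(264999/106) = √28089894/106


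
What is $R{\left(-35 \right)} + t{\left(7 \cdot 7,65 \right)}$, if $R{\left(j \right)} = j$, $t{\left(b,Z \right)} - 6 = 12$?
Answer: $-17$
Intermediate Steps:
$t{\left(b,Z \right)} = 18$ ($t{\left(b,Z \right)} = 6 + 12 = 18$)
$R{\left(-35 \right)} + t{\left(7 \cdot 7,65 \right)} = -35 + 18 = -17$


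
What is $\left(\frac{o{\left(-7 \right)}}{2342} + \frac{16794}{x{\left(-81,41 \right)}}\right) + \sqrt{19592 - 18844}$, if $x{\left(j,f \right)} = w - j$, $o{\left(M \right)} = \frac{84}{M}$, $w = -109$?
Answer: $- \frac{9832971}{16394} + 2 \sqrt{187} \approx -572.44$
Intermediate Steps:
$x{\left(j,f \right)} = -109 - j$
$\left(\frac{o{\left(-7 \right)}}{2342} + \frac{16794}{x{\left(-81,41 \right)}}\right) + \sqrt{19592 - 18844} = \left(\frac{84 \frac{1}{-7}}{2342} + \frac{16794}{-109 - -81}\right) + \sqrt{19592 - 18844} = \left(84 \left(- \frac{1}{7}\right) \frac{1}{2342} + \frac{16794}{-109 + 81}\right) + \sqrt{748} = \left(\left(-12\right) \frac{1}{2342} + \frac{16794}{-28}\right) + 2 \sqrt{187} = \left(- \frac{6}{1171} + 16794 \left(- \frac{1}{28}\right)\right) + 2 \sqrt{187} = \left(- \frac{6}{1171} - \frac{8397}{14}\right) + 2 \sqrt{187} = - \frac{9832971}{16394} + 2 \sqrt{187}$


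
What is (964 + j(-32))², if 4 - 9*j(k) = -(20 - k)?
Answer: 76247824/81 ≈ 9.4133e+5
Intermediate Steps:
j(k) = 8/3 - k/9 (j(k) = 4/9 - (-1)*(20 - k)/9 = 4/9 - (-20 + k)/9 = 4/9 + (20/9 - k/9) = 8/3 - k/9)
(964 + j(-32))² = (964 + (8/3 - ⅑*(-32)))² = (964 + (8/3 + 32/9))² = (964 + 56/9)² = (8732/9)² = 76247824/81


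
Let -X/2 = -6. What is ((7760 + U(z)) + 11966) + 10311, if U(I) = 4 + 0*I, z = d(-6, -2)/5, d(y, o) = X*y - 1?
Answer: 30041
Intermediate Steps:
X = 12 (X = -2*(-6) = 12)
d(y, o) = -1 + 12*y (d(y, o) = 12*y - 1 = -1 + 12*y)
z = -73/5 (z = (-1 + 12*(-6))/5 = (-1 - 72)*(⅕) = -73*⅕ = -73/5 ≈ -14.600)
U(I) = 4 (U(I) = 4 + 0 = 4)
((7760 + U(z)) + 11966) + 10311 = ((7760 + 4) + 11966) + 10311 = (7764 + 11966) + 10311 = 19730 + 10311 = 30041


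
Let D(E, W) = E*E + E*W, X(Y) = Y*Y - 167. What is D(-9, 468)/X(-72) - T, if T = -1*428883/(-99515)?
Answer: -197138652/38405135 ≈ -5.1331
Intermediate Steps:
X(Y) = -167 + Y² (X(Y) = Y² - 167 = -167 + Y²)
D(E, W) = E² + E*W
T = 32991/7655 (T = -428883*(-1/99515) = 32991/7655 ≈ 4.3097)
D(-9, 468)/X(-72) - T = (-9*(-9 + 468))/(-167 + (-72)²) - 1*32991/7655 = (-9*459)/(-167 + 5184) - 32991/7655 = -4131/5017 - 32991/7655 = -197138652/38405135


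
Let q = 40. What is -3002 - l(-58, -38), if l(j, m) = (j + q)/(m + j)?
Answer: -48035/16 ≈ -3002.2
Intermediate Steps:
l(j, m) = (40 + j)/(j + m) (l(j, m) = (j + 40)/(m + j) = (40 + j)/(j + m))
-3002 - l(-58, -38) = -3002 - (40 - 58)/(-58 - 38) = -3002 - (-18)/(-96) = -3002 - (-1)*(-18)/96 = -3002 - 1*3/16 = -3002 - 3/16 = -48035/16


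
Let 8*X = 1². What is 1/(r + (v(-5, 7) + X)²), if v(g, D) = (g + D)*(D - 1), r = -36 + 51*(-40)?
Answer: -64/123455 ≈ -0.00051841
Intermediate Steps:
X = ⅛ (X = (⅛)*1² = (⅛)*1 = ⅛ ≈ 0.12500)
r = -2076 (r = -36 - 2040 = -2076)
v(g, D) = (-1 + D)*(D + g) (v(g, D) = (D + g)*(-1 + D) = (-1 + D)*(D + g))
1/(r + (v(-5, 7) + X)²) = 1/(-2076 + ((7² - 1*7 - 1*(-5) + 7*(-5)) + ⅛)²) = 1/(-2076 + ((49 - 7 + 5 - 35) + ⅛)²) = 1/(-2076 + (12 + ⅛)²) = 1/(-2076 + (97/8)²) = 1/(-2076 + 9409/64) = 1/(-123455/64) = -64/123455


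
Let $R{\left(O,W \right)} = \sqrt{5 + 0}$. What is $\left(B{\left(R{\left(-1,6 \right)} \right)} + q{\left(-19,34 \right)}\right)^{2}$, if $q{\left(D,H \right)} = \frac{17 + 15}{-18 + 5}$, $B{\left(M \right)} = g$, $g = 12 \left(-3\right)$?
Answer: $\frac{250000}{169} \approx 1479.3$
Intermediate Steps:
$g = -36$
$R{\left(O,W \right)} = \sqrt{5}$
$B{\left(M \right)} = -36$
$q{\left(D,H \right)} = - \frac{32}{13}$ ($q{\left(D,H \right)} = \frac{32}{-13} = 32 \left(- \frac{1}{13}\right) = - \frac{32}{13}$)
$\left(B{\left(R{\left(-1,6 \right)} \right)} + q{\left(-19,34 \right)}\right)^{2} = \left(-36 - \frac{32}{13}\right)^{2} = \left(- \frac{500}{13}\right)^{2} = \frac{250000}{169}$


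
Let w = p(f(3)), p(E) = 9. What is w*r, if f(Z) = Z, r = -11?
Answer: -99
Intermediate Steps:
w = 9
w*r = 9*(-11) = -99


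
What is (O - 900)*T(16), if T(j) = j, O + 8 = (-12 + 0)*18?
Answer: -17984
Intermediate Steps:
O = -224 (O = -8 + (-12 + 0)*18 = -8 - 12*18 = -8 - 216 = -224)
(O - 900)*T(16) = (-224 - 900)*16 = -1124*16 = -17984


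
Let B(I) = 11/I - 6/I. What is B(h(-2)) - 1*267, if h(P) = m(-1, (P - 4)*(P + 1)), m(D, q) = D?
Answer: -272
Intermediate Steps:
h(P) = -1
B(I) = 5/I
B(h(-2)) - 1*267 = 5/(-1) - 1*267 = 5*(-1) - 267 = -5 - 267 = -272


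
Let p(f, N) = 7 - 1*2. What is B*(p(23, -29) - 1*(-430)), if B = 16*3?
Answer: 20880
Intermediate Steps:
p(f, N) = 5 (p(f, N) = 7 - 2 = 5)
B = 48
B*(p(23, -29) - 1*(-430)) = 48*(5 - 1*(-430)) = 48*(5 + 430) = 48*435 = 20880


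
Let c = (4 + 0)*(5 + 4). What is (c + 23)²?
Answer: 3481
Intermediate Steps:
c = 36 (c = 4*9 = 36)
(c + 23)² = (36 + 23)² = 59² = 3481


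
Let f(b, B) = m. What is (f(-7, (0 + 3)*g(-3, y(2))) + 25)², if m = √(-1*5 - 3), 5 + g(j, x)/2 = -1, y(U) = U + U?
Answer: 617 + 100*I*√2 ≈ 617.0 + 141.42*I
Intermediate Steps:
y(U) = 2*U
g(j, x) = -12 (g(j, x) = -10 + 2*(-1) = -10 - 2 = -12)
m = 2*I*√2 (m = √(-5 - 3) = √(-8) = 2*I*√2 ≈ 2.8284*I)
f(b, B) = 2*I*√2
(f(-7, (0 + 3)*g(-3, y(2))) + 25)² = (2*I*√2 + 25)² = (25 + 2*I*√2)²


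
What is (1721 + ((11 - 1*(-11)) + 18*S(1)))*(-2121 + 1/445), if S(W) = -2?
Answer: -1611141708/445 ≈ -3.6205e+6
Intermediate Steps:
(1721 + ((11 - 1*(-11)) + 18*S(1)))*(-2121 + 1/445) = (1721 + ((11 - 1*(-11)) + 18*(-2)))*(-2121 + 1/445) = (1721 + ((11 + 11) - 36))*(-2121 + 1/445) = (1721 + (22 - 36))*(-943844/445) = (1721 - 14)*(-943844/445) = 1707*(-943844/445) = -1611141708/445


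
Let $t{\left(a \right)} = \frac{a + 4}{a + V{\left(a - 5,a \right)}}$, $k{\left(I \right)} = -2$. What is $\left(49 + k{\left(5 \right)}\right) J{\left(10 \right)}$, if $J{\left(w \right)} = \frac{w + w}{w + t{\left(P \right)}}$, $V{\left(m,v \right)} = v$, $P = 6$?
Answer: $\frac{1128}{13} \approx 86.769$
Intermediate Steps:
$t{\left(a \right)} = \frac{4 + a}{2 a}$ ($t{\left(a \right)} = \frac{a + 4}{a + a} = \frac{4 + a}{2 a}$)
$J{\left(w \right)} = \frac{2 w}{\frac{5}{6} + w}$ ($J{\left(w \right)} = \frac{w + w}{w + \frac{4 + 6}{2 \cdot 6}} = \frac{2 w}{w + \frac{1}{2} \cdot \frac{1}{6} \cdot 10} = \frac{2 w}{w + \frac{5}{6}} = \frac{2 w}{\frac{5}{6} + w}$)
$\left(49 + k{\left(5 \right)}\right) J{\left(10 \right)} = \left(49 - 2\right) 12 \cdot 10 \frac{1}{5 + 6 \cdot 10} = 47 \cdot 12 \cdot 10 \frac{1}{5 + 60} = 47 \cdot 12 \cdot 10 \cdot \frac{1}{65} = 47 \cdot \frac{24}{13} = \frac{1128}{13}$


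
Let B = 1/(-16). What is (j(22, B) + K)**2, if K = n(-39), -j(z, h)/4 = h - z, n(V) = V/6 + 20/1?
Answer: 165649/16 ≈ 10353.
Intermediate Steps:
n(V) = 20 + V/6 (n(V) = V*(1/6) + 20*1 = V/6 + 20 = 20 + V/6)
B = -1/16 ≈ -0.062500
j(z, h) = -4*h + 4*z (j(z, h) = -4*(h - z) = -4*h + 4*z)
K = 27/2 (K = 20 + (1/6)*(-39) = 20 - 13/2 = 27/2 ≈ 13.500)
(j(22, B) + K)**2 = ((-4*(-1/16) + 4*22) + 27/2)**2 = ((1/4 + 88) + 27/2)**2 = (353/4 + 27/2)**2 = (407/4)**2 = 165649/16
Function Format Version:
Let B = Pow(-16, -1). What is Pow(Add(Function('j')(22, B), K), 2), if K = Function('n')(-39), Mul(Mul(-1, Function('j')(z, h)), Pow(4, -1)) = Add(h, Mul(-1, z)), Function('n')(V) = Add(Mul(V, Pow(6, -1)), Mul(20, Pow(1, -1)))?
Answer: Rational(165649, 16) ≈ 10353.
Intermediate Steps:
Function('n')(V) = Add(20, Mul(Rational(1, 6), V)) (Function('n')(V) = Add(Mul(V, Rational(1, 6)), Mul(20, 1)) = Add(Mul(Rational(1, 6), V), 20) = Add(20, Mul(Rational(1, 6), V)))
B = Rational(-1, 16) ≈ -0.062500
Function('j')(z, h) = Add(Mul(-4, h), Mul(4, z)) (Function('j')(z, h) = Mul(-4, Add(h, Mul(-1, z))) = Add(Mul(-4, h), Mul(4, z)))
K = Rational(27, 2) (K = Add(20, Mul(Rational(1, 6), -39)) = Add(20, Rational(-13, 2)) = Rational(27, 2) ≈ 13.500)
Pow(Add(Function('j')(22, B), K), 2) = Pow(Add(Add(Mul(-4, Rational(-1, 16)), Mul(4, 22)), Rational(27, 2)), 2) = Pow(Add(Add(Rational(1, 4), 88), Rational(27, 2)), 2) = Pow(Add(Rational(353, 4), Rational(27, 2)), 2) = Pow(Rational(407, 4), 2) = Rational(165649, 16)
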